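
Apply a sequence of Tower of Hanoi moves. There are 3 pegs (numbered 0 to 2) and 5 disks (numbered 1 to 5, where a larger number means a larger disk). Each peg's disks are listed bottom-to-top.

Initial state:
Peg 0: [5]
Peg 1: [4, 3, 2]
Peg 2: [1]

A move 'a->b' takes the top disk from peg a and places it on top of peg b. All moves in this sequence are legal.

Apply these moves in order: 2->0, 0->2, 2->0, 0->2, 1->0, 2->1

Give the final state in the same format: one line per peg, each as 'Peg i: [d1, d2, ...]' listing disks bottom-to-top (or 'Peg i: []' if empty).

Answer: Peg 0: [5, 2]
Peg 1: [4, 3, 1]
Peg 2: []

Derivation:
After move 1 (2->0):
Peg 0: [5, 1]
Peg 1: [4, 3, 2]
Peg 2: []

After move 2 (0->2):
Peg 0: [5]
Peg 1: [4, 3, 2]
Peg 2: [1]

After move 3 (2->0):
Peg 0: [5, 1]
Peg 1: [4, 3, 2]
Peg 2: []

After move 4 (0->2):
Peg 0: [5]
Peg 1: [4, 3, 2]
Peg 2: [1]

After move 5 (1->0):
Peg 0: [5, 2]
Peg 1: [4, 3]
Peg 2: [1]

After move 6 (2->1):
Peg 0: [5, 2]
Peg 1: [4, 3, 1]
Peg 2: []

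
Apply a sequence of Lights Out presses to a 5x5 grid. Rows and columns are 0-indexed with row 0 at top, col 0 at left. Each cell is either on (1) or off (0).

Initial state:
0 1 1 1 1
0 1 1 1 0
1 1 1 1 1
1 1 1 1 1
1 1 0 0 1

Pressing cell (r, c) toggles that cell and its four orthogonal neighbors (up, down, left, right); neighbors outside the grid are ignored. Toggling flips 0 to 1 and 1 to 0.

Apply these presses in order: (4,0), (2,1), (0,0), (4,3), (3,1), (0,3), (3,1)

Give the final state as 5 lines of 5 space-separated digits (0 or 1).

Answer: 1 0 0 0 0
1 0 1 0 0
0 0 0 1 1
0 0 1 0 1
0 0 1 1 0

Derivation:
After press 1 at (4,0):
0 1 1 1 1
0 1 1 1 0
1 1 1 1 1
0 1 1 1 1
0 0 0 0 1

After press 2 at (2,1):
0 1 1 1 1
0 0 1 1 0
0 0 0 1 1
0 0 1 1 1
0 0 0 0 1

After press 3 at (0,0):
1 0 1 1 1
1 0 1 1 0
0 0 0 1 1
0 0 1 1 1
0 0 0 0 1

After press 4 at (4,3):
1 0 1 1 1
1 0 1 1 0
0 0 0 1 1
0 0 1 0 1
0 0 1 1 0

After press 5 at (3,1):
1 0 1 1 1
1 0 1 1 0
0 1 0 1 1
1 1 0 0 1
0 1 1 1 0

After press 6 at (0,3):
1 0 0 0 0
1 0 1 0 0
0 1 0 1 1
1 1 0 0 1
0 1 1 1 0

After press 7 at (3,1):
1 0 0 0 0
1 0 1 0 0
0 0 0 1 1
0 0 1 0 1
0 0 1 1 0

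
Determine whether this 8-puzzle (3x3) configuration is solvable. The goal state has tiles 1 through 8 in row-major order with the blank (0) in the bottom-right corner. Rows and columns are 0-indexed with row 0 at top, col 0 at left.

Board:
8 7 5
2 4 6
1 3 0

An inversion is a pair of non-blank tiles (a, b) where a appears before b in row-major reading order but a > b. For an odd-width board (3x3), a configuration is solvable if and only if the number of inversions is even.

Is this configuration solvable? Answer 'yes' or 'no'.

Answer: yes

Derivation:
Inversions (pairs i<j in row-major order where tile[i] > tile[j] > 0): 22
22 is even, so the puzzle is solvable.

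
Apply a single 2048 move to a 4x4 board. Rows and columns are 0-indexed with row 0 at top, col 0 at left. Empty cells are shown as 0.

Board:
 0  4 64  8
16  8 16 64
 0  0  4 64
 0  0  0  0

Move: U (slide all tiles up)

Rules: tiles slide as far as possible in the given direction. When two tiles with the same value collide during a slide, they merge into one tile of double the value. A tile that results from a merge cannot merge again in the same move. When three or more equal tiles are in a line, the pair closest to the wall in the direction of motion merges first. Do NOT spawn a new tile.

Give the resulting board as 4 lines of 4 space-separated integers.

Answer:  16   4  64   8
  0   8  16 128
  0   0   4   0
  0   0   0   0

Derivation:
Slide up:
col 0: [0, 16, 0, 0] -> [16, 0, 0, 0]
col 1: [4, 8, 0, 0] -> [4, 8, 0, 0]
col 2: [64, 16, 4, 0] -> [64, 16, 4, 0]
col 3: [8, 64, 64, 0] -> [8, 128, 0, 0]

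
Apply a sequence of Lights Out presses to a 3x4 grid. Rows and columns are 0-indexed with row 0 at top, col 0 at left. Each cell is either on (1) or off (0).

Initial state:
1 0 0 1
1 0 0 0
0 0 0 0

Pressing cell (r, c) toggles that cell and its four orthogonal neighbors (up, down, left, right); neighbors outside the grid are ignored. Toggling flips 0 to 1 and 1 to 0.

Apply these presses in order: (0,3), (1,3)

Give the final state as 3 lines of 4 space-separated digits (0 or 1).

Answer: 1 0 1 1
1 0 1 0
0 0 0 1

Derivation:
After press 1 at (0,3):
1 0 1 0
1 0 0 1
0 0 0 0

After press 2 at (1,3):
1 0 1 1
1 0 1 0
0 0 0 1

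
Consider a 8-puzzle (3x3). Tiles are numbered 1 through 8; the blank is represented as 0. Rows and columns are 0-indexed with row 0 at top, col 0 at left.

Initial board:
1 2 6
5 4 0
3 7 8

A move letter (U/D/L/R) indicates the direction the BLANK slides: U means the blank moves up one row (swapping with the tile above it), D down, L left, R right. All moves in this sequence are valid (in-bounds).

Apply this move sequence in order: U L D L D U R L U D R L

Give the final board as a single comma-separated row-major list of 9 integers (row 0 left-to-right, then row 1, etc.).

Answer: 1, 4, 2, 0, 5, 6, 3, 7, 8

Derivation:
After move 1 (U):
1 2 0
5 4 6
3 7 8

After move 2 (L):
1 0 2
5 4 6
3 7 8

After move 3 (D):
1 4 2
5 0 6
3 7 8

After move 4 (L):
1 4 2
0 5 6
3 7 8

After move 5 (D):
1 4 2
3 5 6
0 7 8

After move 6 (U):
1 4 2
0 5 6
3 7 8

After move 7 (R):
1 4 2
5 0 6
3 7 8

After move 8 (L):
1 4 2
0 5 6
3 7 8

After move 9 (U):
0 4 2
1 5 6
3 7 8

After move 10 (D):
1 4 2
0 5 6
3 7 8

After move 11 (R):
1 4 2
5 0 6
3 7 8

After move 12 (L):
1 4 2
0 5 6
3 7 8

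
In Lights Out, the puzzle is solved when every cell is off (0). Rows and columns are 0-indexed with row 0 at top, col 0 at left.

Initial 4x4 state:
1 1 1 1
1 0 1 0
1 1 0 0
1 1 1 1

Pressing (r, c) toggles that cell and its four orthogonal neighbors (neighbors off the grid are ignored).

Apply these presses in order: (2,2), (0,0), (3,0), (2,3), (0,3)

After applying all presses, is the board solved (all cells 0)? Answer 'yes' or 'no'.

Answer: yes

Derivation:
After press 1 at (2,2):
1 1 1 1
1 0 0 0
1 0 1 1
1 1 0 1

After press 2 at (0,0):
0 0 1 1
0 0 0 0
1 0 1 1
1 1 0 1

After press 3 at (3,0):
0 0 1 1
0 0 0 0
0 0 1 1
0 0 0 1

After press 4 at (2,3):
0 0 1 1
0 0 0 1
0 0 0 0
0 0 0 0

After press 5 at (0,3):
0 0 0 0
0 0 0 0
0 0 0 0
0 0 0 0

Lights still on: 0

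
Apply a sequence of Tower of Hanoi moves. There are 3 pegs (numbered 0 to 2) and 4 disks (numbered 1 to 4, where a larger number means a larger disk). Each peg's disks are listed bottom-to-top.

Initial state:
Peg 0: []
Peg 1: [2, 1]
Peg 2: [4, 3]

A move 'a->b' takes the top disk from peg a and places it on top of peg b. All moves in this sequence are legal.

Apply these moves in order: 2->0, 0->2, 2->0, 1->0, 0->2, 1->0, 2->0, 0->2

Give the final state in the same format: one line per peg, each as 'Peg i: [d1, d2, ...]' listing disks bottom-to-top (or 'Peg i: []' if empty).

After move 1 (2->0):
Peg 0: [3]
Peg 1: [2, 1]
Peg 2: [4]

After move 2 (0->2):
Peg 0: []
Peg 1: [2, 1]
Peg 2: [4, 3]

After move 3 (2->0):
Peg 0: [3]
Peg 1: [2, 1]
Peg 2: [4]

After move 4 (1->0):
Peg 0: [3, 1]
Peg 1: [2]
Peg 2: [4]

After move 5 (0->2):
Peg 0: [3]
Peg 1: [2]
Peg 2: [4, 1]

After move 6 (1->0):
Peg 0: [3, 2]
Peg 1: []
Peg 2: [4, 1]

After move 7 (2->0):
Peg 0: [3, 2, 1]
Peg 1: []
Peg 2: [4]

After move 8 (0->2):
Peg 0: [3, 2]
Peg 1: []
Peg 2: [4, 1]

Answer: Peg 0: [3, 2]
Peg 1: []
Peg 2: [4, 1]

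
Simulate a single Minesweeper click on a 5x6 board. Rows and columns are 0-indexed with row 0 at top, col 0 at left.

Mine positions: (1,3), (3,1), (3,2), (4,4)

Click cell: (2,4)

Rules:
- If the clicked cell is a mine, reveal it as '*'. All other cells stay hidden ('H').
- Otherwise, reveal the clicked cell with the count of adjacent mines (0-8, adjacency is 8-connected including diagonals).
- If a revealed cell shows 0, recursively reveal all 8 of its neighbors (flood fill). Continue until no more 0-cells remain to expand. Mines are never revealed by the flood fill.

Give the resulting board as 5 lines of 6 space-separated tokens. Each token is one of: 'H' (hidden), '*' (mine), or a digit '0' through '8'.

H H H H H H
H H H H H H
H H H H 1 H
H H H H H H
H H H H H H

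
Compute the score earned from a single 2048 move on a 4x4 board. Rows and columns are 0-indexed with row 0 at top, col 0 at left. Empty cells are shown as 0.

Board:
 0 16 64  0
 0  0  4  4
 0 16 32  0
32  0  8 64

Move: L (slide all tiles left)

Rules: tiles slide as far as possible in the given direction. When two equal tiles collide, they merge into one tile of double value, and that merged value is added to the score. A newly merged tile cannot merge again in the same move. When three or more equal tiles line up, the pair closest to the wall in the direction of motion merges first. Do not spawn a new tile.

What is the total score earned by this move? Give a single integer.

Slide left:
row 0: [0, 16, 64, 0] -> [16, 64, 0, 0]  score +0 (running 0)
row 1: [0, 0, 4, 4] -> [8, 0, 0, 0]  score +8 (running 8)
row 2: [0, 16, 32, 0] -> [16, 32, 0, 0]  score +0 (running 8)
row 3: [32, 0, 8, 64] -> [32, 8, 64, 0]  score +0 (running 8)
Board after move:
16 64  0  0
 8  0  0  0
16 32  0  0
32  8 64  0

Answer: 8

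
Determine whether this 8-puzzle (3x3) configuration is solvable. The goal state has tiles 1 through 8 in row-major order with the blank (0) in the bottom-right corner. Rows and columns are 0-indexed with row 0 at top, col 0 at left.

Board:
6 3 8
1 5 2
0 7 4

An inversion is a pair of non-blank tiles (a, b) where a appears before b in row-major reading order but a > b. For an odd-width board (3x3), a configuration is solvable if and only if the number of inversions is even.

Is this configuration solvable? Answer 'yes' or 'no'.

Answer: no

Derivation:
Inversions (pairs i<j in row-major order where tile[i] > tile[j] > 0): 15
15 is odd, so the puzzle is not solvable.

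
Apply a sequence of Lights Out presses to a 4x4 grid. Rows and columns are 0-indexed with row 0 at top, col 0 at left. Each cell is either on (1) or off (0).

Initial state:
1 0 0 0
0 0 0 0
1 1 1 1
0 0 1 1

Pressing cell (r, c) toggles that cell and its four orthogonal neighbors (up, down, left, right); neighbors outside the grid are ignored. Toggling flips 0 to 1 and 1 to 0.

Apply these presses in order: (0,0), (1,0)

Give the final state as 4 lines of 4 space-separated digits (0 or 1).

After press 1 at (0,0):
0 1 0 0
1 0 0 0
1 1 1 1
0 0 1 1

After press 2 at (1,0):
1 1 0 0
0 1 0 0
0 1 1 1
0 0 1 1

Answer: 1 1 0 0
0 1 0 0
0 1 1 1
0 0 1 1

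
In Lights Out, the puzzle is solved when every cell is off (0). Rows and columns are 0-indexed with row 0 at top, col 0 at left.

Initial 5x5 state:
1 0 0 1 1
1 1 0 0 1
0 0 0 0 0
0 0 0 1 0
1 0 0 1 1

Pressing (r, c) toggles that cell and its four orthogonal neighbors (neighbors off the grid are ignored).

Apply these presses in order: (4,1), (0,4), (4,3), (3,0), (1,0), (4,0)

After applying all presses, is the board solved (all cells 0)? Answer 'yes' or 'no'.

After press 1 at (4,1):
1 0 0 1 1
1 1 0 0 1
0 0 0 0 0
0 1 0 1 0
0 1 1 1 1

After press 2 at (0,4):
1 0 0 0 0
1 1 0 0 0
0 0 0 0 0
0 1 0 1 0
0 1 1 1 1

After press 3 at (4,3):
1 0 0 0 0
1 1 0 0 0
0 0 0 0 0
0 1 0 0 0
0 1 0 0 0

After press 4 at (3,0):
1 0 0 0 0
1 1 0 0 0
1 0 0 0 0
1 0 0 0 0
1 1 0 0 0

After press 5 at (1,0):
0 0 0 0 0
0 0 0 0 0
0 0 0 0 0
1 0 0 0 0
1 1 0 0 0

After press 6 at (4,0):
0 0 0 0 0
0 0 0 0 0
0 0 0 0 0
0 0 0 0 0
0 0 0 0 0

Lights still on: 0

Answer: yes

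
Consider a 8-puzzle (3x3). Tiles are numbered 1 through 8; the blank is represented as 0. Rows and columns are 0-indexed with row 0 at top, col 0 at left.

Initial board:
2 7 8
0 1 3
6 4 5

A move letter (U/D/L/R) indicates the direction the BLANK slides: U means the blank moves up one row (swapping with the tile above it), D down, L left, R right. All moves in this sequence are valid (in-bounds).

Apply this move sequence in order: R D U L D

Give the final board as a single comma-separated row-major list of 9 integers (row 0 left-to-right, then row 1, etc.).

After move 1 (R):
2 7 8
1 0 3
6 4 5

After move 2 (D):
2 7 8
1 4 3
6 0 5

After move 3 (U):
2 7 8
1 0 3
6 4 5

After move 4 (L):
2 7 8
0 1 3
6 4 5

After move 5 (D):
2 7 8
6 1 3
0 4 5

Answer: 2, 7, 8, 6, 1, 3, 0, 4, 5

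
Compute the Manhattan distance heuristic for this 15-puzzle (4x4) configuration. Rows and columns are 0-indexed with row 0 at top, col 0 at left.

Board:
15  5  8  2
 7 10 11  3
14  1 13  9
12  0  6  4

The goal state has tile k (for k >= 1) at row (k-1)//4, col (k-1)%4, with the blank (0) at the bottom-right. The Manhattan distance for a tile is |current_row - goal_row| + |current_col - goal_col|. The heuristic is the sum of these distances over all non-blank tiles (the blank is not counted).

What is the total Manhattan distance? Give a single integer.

Answer: 38

Derivation:
Tile 15: (0,0)->(3,2) = 5
Tile 5: (0,1)->(1,0) = 2
Tile 8: (0,2)->(1,3) = 2
Tile 2: (0,3)->(0,1) = 2
Tile 7: (1,0)->(1,2) = 2
Tile 10: (1,1)->(2,1) = 1
Tile 11: (1,2)->(2,2) = 1
Tile 3: (1,3)->(0,2) = 2
Tile 14: (2,0)->(3,1) = 2
Tile 1: (2,1)->(0,0) = 3
Tile 13: (2,2)->(3,0) = 3
Tile 9: (2,3)->(2,0) = 3
Tile 12: (3,0)->(2,3) = 4
Tile 6: (3,2)->(1,1) = 3
Tile 4: (3,3)->(0,3) = 3
Sum: 5 + 2 + 2 + 2 + 2 + 1 + 1 + 2 + 2 + 3 + 3 + 3 + 4 + 3 + 3 = 38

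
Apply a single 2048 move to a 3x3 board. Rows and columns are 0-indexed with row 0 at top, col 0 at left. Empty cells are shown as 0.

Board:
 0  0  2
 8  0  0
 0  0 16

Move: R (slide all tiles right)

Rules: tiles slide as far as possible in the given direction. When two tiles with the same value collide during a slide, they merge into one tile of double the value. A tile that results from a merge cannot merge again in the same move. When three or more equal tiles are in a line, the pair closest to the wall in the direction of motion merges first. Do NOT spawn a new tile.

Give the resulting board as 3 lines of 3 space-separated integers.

Slide right:
row 0: [0, 0, 2] -> [0, 0, 2]
row 1: [8, 0, 0] -> [0, 0, 8]
row 2: [0, 0, 16] -> [0, 0, 16]

Answer:  0  0  2
 0  0  8
 0  0 16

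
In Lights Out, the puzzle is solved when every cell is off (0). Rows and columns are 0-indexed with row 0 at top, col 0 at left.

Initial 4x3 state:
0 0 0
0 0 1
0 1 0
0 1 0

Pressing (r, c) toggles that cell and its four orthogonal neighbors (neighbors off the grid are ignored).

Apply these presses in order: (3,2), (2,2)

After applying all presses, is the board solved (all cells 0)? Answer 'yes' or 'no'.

After press 1 at (3,2):
0 0 0
0 0 1
0 1 1
0 0 1

After press 2 at (2,2):
0 0 0
0 0 0
0 0 0
0 0 0

Lights still on: 0

Answer: yes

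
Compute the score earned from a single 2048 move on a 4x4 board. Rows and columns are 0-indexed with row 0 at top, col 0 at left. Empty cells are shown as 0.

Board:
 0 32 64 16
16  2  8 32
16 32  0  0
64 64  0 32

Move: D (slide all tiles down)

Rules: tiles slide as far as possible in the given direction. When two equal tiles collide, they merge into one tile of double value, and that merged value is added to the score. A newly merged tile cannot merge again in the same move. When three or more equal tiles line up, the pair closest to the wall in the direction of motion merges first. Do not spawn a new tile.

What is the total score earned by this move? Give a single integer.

Answer: 96

Derivation:
Slide down:
col 0: [0, 16, 16, 64] -> [0, 0, 32, 64]  score +32 (running 32)
col 1: [32, 2, 32, 64] -> [32, 2, 32, 64]  score +0 (running 32)
col 2: [64, 8, 0, 0] -> [0, 0, 64, 8]  score +0 (running 32)
col 3: [16, 32, 0, 32] -> [0, 0, 16, 64]  score +64 (running 96)
Board after move:
 0 32  0  0
 0  2  0  0
32 32 64 16
64 64  8 64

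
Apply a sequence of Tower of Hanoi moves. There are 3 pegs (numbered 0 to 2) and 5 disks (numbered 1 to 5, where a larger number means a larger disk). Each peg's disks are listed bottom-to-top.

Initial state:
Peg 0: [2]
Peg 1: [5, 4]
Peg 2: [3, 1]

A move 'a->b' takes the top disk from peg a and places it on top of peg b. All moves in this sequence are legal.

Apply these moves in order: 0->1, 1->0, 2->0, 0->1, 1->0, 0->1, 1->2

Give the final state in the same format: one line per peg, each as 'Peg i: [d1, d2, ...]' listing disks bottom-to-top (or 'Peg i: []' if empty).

Answer: Peg 0: [2]
Peg 1: [5, 4]
Peg 2: [3, 1]

Derivation:
After move 1 (0->1):
Peg 0: []
Peg 1: [5, 4, 2]
Peg 2: [3, 1]

After move 2 (1->0):
Peg 0: [2]
Peg 1: [5, 4]
Peg 2: [3, 1]

After move 3 (2->0):
Peg 0: [2, 1]
Peg 1: [5, 4]
Peg 2: [3]

After move 4 (0->1):
Peg 0: [2]
Peg 1: [5, 4, 1]
Peg 2: [3]

After move 5 (1->0):
Peg 0: [2, 1]
Peg 1: [5, 4]
Peg 2: [3]

After move 6 (0->1):
Peg 0: [2]
Peg 1: [5, 4, 1]
Peg 2: [3]

After move 7 (1->2):
Peg 0: [2]
Peg 1: [5, 4]
Peg 2: [3, 1]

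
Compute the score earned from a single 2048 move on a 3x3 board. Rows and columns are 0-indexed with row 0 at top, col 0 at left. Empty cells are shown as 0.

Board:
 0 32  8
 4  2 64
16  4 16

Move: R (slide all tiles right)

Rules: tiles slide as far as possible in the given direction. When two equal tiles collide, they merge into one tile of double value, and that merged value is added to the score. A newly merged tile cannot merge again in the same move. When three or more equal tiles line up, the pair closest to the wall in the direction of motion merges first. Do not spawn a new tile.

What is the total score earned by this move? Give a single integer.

Answer: 0

Derivation:
Slide right:
row 0: [0, 32, 8] -> [0, 32, 8]  score +0 (running 0)
row 1: [4, 2, 64] -> [4, 2, 64]  score +0 (running 0)
row 2: [16, 4, 16] -> [16, 4, 16]  score +0 (running 0)
Board after move:
 0 32  8
 4  2 64
16  4 16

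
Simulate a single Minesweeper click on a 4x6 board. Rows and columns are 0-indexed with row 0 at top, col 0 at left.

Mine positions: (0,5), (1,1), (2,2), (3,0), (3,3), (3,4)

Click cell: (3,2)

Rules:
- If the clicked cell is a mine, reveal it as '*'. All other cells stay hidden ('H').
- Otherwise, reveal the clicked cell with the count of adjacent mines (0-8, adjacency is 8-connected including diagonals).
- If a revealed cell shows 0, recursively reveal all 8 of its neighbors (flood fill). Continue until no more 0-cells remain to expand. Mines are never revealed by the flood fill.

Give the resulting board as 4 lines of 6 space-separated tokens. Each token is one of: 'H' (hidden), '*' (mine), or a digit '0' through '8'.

H H H H H H
H H H H H H
H H H H H H
H H 2 H H H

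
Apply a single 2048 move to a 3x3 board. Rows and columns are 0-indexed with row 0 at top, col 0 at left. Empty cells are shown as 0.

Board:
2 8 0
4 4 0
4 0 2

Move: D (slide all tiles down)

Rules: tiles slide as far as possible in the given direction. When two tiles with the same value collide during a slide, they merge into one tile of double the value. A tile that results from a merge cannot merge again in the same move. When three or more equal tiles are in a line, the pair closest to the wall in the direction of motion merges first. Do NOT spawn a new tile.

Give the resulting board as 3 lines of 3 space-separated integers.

Answer: 0 0 0
2 8 0
8 4 2

Derivation:
Slide down:
col 0: [2, 4, 4] -> [0, 2, 8]
col 1: [8, 4, 0] -> [0, 8, 4]
col 2: [0, 0, 2] -> [0, 0, 2]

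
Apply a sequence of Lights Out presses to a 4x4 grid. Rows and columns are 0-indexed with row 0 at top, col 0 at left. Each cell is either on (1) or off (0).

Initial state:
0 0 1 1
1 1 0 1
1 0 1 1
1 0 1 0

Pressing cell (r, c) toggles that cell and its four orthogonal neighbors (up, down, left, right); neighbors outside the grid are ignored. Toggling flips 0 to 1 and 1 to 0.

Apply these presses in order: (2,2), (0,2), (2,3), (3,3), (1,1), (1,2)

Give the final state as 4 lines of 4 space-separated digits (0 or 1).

Answer: 0 0 1 0
0 1 0 1
1 0 0 0
1 0 1 0

Derivation:
After press 1 at (2,2):
0 0 1 1
1 1 1 1
1 1 0 0
1 0 0 0

After press 2 at (0,2):
0 1 0 0
1 1 0 1
1 1 0 0
1 0 0 0

After press 3 at (2,3):
0 1 0 0
1 1 0 0
1 1 1 1
1 0 0 1

After press 4 at (3,3):
0 1 0 0
1 1 0 0
1 1 1 0
1 0 1 0

After press 5 at (1,1):
0 0 0 0
0 0 1 0
1 0 1 0
1 0 1 0

After press 6 at (1,2):
0 0 1 0
0 1 0 1
1 0 0 0
1 0 1 0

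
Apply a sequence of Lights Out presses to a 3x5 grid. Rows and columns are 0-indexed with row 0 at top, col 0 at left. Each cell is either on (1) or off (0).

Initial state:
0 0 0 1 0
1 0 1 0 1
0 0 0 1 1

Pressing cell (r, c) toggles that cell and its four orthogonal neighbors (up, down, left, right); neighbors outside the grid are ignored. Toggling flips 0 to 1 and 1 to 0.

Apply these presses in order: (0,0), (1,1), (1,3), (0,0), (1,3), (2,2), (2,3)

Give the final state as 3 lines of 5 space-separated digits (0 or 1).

After press 1 at (0,0):
1 1 0 1 0
0 0 1 0 1
0 0 0 1 1

After press 2 at (1,1):
1 0 0 1 0
1 1 0 0 1
0 1 0 1 1

After press 3 at (1,3):
1 0 0 0 0
1 1 1 1 0
0 1 0 0 1

After press 4 at (0,0):
0 1 0 0 0
0 1 1 1 0
0 1 0 0 1

After press 5 at (1,3):
0 1 0 1 0
0 1 0 0 1
0 1 0 1 1

After press 6 at (2,2):
0 1 0 1 0
0 1 1 0 1
0 0 1 0 1

After press 7 at (2,3):
0 1 0 1 0
0 1 1 1 1
0 0 0 1 0

Answer: 0 1 0 1 0
0 1 1 1 1
0 0 0 1 0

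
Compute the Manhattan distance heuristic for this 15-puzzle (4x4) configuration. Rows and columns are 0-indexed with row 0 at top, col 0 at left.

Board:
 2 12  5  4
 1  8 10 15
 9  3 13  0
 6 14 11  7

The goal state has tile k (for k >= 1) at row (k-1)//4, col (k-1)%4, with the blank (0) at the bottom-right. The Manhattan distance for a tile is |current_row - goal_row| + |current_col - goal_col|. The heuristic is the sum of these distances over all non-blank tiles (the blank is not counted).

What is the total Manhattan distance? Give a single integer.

Tile 2: (0,0)->(0,1) = 1
Tile 12: (0,1)->(2,3) = 4
Tile 5: (0,2)->(1,0) = 3
Tile 4: (0,3)->(0,3) = 0
Tile 1: (1,0)->(0,0) = 1
Tile 8: (1,1)->(1,3) = 2
Tile 10: (1,2)->(2,1) = 2
Tile 15: (1,3)->(3,2) = 3
Tile 9: (2,0)->(2,0) = 0
Tile 3: (2,1)->(0,2) = 3
Tile 13: (2,2)->(3,0) = 3
Tile 6: (3,0)->(1,1) = 3
Tile 14: (3,1)->(3,1) = 0
Tile 11: (3,2)->(2,2) = 1
Tile 7: (3,3)->(1,2) = 3
Sum: 1 + 4 + 3 + 0 + 1 + 2 + 2 + 3 + 0 + 3 + 3 + 3 + 0 + 1 + 3 = 29

Answer: 29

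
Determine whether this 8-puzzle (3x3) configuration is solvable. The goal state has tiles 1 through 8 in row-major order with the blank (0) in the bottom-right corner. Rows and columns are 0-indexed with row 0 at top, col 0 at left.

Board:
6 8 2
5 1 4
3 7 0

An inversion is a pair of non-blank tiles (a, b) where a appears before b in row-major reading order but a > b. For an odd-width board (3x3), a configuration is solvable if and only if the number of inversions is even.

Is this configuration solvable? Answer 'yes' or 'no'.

Inversions (pairs i<j in row-major order where tile[i] > tile[j] > 0): 16
16 is even, so the puzzle is solvable.

Answer: yes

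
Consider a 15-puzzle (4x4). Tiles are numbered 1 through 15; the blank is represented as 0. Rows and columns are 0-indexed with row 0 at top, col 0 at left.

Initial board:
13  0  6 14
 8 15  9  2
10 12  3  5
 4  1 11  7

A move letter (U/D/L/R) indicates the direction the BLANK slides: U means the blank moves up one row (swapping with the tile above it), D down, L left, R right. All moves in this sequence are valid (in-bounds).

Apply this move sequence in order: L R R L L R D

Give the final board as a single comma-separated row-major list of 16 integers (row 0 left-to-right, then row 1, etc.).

After move 1 (L):
 0 13  6 14
 8 15  9  2
10 12  3  5
 4  1 11  7

After move 2 (R):
13  0  6 14
 8 15  9  2
10 12  3  5
 4  1 11  7

After move 3 (R):
13  6  0 14
 8 15  9  2
10 12  3  5
 4  1 11  7

After move 4 (L):
13  0  6 14
 8 15  9  2
10 12  3  5
 4  1 11  7

After move 5 (L):
 0 13  6 14
 8 15  9  2
10 12  3  5
 4  1 11  7

After move 6 (R):
13  0  6 14
 8 15  9  2
10 12  3  5
 4  1 11  7

After move 7 (D):
13 15  6 14
 8  0  9  2
10 12  3  5
 4  1 11  7

Answer: 13, 15, 6, 14, 8, 0, 9, 2, 10, 12, 3, 5, 4, 1, 11, 7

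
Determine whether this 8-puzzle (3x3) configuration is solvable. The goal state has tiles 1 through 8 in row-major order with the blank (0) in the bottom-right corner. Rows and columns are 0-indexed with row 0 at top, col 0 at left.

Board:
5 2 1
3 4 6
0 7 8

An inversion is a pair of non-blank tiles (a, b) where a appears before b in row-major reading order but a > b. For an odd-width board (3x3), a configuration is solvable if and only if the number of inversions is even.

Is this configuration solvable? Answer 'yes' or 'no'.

Inversions (pairs i<j in row-major order where tile[i] > tile[j] > 0): 5
5 is odd, so the puzzle is not solvable.

Answer: no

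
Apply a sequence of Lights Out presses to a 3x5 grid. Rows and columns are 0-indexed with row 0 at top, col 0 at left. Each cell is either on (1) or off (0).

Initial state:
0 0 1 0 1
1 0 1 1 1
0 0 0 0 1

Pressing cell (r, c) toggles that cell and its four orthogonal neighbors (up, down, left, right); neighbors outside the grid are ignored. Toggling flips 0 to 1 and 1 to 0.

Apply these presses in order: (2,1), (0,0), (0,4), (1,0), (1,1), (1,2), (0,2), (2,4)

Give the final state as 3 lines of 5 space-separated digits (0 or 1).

After press 1 at (2,1):
0 0 1 0 1
1 1 1 1 1
1 1 1 0 1

After press 2 at (0,0):
1 1 1 0 1
0 1 1 1 1
1 1 1 0 1

After press 3 at (0,4):
1 1 1 1 0
0 1 1 1 0
1 1 1 0 1

After press 4 at (1,0):
0 1 1 1 0
1 0 1 1 0
0 1 1 0 1

After press 5 at (1,1):
0 0 1 1 0
0 1 0 1 0
0 0 1 0 1

After press 6 at (1,2):
0 0 0 1 0
0 0 1 0 0
0 0 0 0 1

After press 7 at (0,2):
0 1 1 0 0
0 0 0 0 0
0 0 0 0 1

After press 8 at (2,4):
0 1 1 0 0
0 0 0 0 1
0 0 0 1 0

Answer: 0 1 1 0 0
0 0 0 0 1
0 0 0 1 0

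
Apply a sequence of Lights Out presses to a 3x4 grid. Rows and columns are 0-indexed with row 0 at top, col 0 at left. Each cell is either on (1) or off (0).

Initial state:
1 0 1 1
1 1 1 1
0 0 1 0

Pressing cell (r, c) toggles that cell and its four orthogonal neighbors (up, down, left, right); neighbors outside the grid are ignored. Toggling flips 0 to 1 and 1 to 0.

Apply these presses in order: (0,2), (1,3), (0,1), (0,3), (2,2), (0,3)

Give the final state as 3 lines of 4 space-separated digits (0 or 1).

Answer: 0 0 1 1
1 0 0 0
0 1 0 0

Derivation:
After press 1 at (0,2):
1 1 0 0
1 1 0 1
0 0 1 0

After press 2 at (1,3):
1 1 0 1
1 1 1 0
0 0 1 1

After press 3 at (0,1):
0 0 1 1
1 0 1 0
0 0 1 1

After press 4 at (0,3):
0 0 0 0
1 0 1 1
0 0 1 1

After press 5 at (2,2):
0 0 0 0
1 0 0 1
0 1 0 0

After press 6 at (0,3):
0 0 1 1
1 0 0 0
0 1 0 0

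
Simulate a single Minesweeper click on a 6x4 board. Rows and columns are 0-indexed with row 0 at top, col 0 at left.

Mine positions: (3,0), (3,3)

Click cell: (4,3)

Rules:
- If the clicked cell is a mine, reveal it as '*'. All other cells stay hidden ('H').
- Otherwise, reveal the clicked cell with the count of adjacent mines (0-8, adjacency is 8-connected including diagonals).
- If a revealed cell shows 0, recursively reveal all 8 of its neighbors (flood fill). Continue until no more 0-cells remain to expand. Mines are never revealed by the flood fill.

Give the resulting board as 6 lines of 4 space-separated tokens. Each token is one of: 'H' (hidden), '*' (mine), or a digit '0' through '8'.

H H H H
H H H H
H H H H
H H H H
H H H 1
H H H H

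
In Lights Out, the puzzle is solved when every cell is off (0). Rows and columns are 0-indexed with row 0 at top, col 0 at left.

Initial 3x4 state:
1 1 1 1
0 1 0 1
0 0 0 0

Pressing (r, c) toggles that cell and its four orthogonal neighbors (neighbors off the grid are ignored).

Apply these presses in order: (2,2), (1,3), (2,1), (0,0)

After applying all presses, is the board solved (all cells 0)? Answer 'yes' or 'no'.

After press 1 at (2,2):
1 1 1 1
0 1 1 1
0 1 1 1

After press 2 at (1,3):
1 1 1 0
0 1 0 0
0 1 1 0

After press 3 at (2,1):
1 1 1 0
0 0 0 0
1 0 0 0

After press 4 at (0,0):
0 0 1 0
1 0 0 0
1 0 0 0

Lights still on: 3

Answer: no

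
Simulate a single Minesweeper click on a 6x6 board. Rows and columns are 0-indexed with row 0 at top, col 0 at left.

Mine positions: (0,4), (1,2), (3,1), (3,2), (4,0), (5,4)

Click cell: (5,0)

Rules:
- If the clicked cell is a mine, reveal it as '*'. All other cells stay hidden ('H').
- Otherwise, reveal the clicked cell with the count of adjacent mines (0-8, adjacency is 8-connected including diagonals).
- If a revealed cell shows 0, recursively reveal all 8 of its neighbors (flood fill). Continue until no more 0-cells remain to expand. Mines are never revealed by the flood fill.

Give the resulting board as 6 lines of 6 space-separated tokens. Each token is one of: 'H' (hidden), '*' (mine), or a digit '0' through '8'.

H H H H H H
H H H H H H
H H H H H H
H H H H H H
H H H H H H
1 H H H H H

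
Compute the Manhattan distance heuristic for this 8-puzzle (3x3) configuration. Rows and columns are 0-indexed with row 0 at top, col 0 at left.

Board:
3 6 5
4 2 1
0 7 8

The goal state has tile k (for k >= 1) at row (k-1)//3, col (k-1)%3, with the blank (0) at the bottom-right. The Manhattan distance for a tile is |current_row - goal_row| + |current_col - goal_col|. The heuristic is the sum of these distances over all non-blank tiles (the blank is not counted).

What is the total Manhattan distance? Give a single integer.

Tile 3: (0,0)->(0,2) = 2
Tile 6: (0,1)->(1,2) = 2
Tile 5: (0,2)->(1,1) = 2
Tile 4: (1,0)->(1,0) = 0
Tile 2: (1,1)->(0,1) = 1
Tile 1: (1,2)->(0,0) = 3
Tile 7: (2,1)->(2,0) = 1
Tile 8: (2,2)->(2,1) = 1
Sum: 2 + 2 + 2 + 0 + 1 + 3 + 1 + 1 = 12

Answer: 12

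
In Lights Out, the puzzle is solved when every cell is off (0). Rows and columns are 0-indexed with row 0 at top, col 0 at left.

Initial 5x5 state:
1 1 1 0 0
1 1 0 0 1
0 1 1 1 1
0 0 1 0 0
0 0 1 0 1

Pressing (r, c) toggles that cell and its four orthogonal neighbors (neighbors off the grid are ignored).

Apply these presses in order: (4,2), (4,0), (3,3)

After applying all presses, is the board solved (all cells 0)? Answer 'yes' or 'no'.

After press 1 at (4,2):
1 1 1 0 0
1 1 0 0 1
0 1 1 1 1
0 0 0 0 0
0 1 0 1 1

After press 2 at (4,0):
1 1 1 0 0
1 1 0 0 1
0 1 1 1 1
1 0 0 0 0
1 0 0 1 1

After press 3 at (3,3):
1 1 1 0 0
1 1 0 0 1
0 1 1 0 1
1 0 1 1 1
1 0 0 0 1

Lights still on: 15

Answer: no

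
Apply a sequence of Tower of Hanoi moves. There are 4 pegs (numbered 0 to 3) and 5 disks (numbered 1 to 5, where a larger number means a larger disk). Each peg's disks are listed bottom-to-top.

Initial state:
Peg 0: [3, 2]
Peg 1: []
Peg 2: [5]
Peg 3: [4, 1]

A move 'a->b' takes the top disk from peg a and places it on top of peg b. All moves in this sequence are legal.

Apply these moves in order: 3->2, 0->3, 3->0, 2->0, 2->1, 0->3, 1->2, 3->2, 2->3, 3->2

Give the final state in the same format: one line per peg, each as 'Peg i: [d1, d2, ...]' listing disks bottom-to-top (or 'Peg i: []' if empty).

After move 1 (3->2):
Peg 0: [3, 2]
Peg 1: []
Peg 2: [5, 1]
Peg 3: [4]

After move 2 (0->3):
Peg 0: [3]
Peg 1: []
Peg 2: [5, 1]
Peg 3: [4, 2]

After move 3 (3->0):
Peg 0: [3, 2]
Peg 1: []
Peg 2: [5, 1]
Peg 3: [4]

After move 4 (2->0):
Peg 0: [3, 2, 1]
Peg 1: []
Peg 2: [5]
Peg 3: [4]

After move 5 (2->1):
Peg 0: [3, 2, 1]
Peg 1: [5]
Peg 2: []
Peg 3: [4]

After move 6 (0->3):
Peg 0: [3, 2]
Peg 1: [5]
Peg 2: []
Peg 3: [4, 1]

After move 7 (1->2):
Peg 0: [3, 2]
Peg 1: []
Peg 2: [5]
Peg 3: [4, 1]

After move 8 (3->2):
Peg 0: [3, 2]
Peg 1: []
Peg 2: [5, 1]
Peg 3: [4]

After move 9 (2->3):
Peg 0: [3, 2]
Peg 1: []
Peg 2: [5]
Peg 3: [4, 1]

After move 10 (3->2):
Peg 0: [3, 2]
Peg 1: []
Peg 2: [5, 1]
Peg 3: [4]

Answer: Peg 0: [3, 2]
Peg 1: []
Peg 2: [5, 1]
Peg 3: [4]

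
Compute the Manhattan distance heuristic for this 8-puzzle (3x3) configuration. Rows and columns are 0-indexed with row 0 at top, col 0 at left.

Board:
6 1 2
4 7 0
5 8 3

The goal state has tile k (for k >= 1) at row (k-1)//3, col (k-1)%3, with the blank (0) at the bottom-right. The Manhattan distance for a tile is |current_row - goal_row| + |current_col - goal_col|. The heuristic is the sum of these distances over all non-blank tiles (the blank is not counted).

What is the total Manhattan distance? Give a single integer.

Tile 6: (0,0)->(1,2) = 3
Tile 1: (0,1)->(0,0) = 1
Tile 2: (0,2)->(0,1) = 1
Tile 4: (1,0)->(1,0) = 0
Tile 7: (1,1)->(2,0) = 2
Tile 5: (2,0)->(1,1) = 2
Tile 8: (2,1)->(2,1) = 0
Tile 3: (2,2)->(0,2) = 2
Sum: 3 + 1 + 1 + 0 + 2 + 2 + 0 + 2 = 11

Answer: 11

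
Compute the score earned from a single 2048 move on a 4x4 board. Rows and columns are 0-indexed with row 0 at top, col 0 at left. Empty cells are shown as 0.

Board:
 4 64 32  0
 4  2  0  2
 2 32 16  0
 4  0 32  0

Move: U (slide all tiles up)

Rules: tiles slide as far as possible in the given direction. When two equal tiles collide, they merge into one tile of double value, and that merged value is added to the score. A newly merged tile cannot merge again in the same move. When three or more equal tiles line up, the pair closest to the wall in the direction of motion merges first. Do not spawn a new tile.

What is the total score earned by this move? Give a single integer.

Slide up:
col 0: [4, 4, 2, 4] -> [8, 2, 4, 0]  score +8 (running 8)
col 1: [64, 2, 32, 0] -> [64, 2, 32, 0]  score +0 (running 8)
col 2: [32, 0, 16, 32] -> [32, 16, 32, 0]  score +0 (running 8)
col 3: [0, 2, 0, 0] -> [2, 0, 0, 0]  score +0 (running 8)
Board after move:
 8 64 32  2
 2  2 16  0
 4 32 32  0
 0  0  0  0

Answer: 8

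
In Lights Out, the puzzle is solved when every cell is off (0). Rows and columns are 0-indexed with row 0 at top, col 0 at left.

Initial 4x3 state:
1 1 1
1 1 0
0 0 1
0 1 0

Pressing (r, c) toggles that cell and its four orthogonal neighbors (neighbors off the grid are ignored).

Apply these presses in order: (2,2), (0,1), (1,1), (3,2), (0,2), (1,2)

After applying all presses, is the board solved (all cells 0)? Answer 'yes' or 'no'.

Answer: yes

Derivation:
After press 1 at (2,2):
1 1 1
1 1 1
0 1 0
0 1 1

After press 2 at (0,1):
0 0 0
1 0 1
0 1 0
0 1 1

After press 3 at (1,1):
0 1 0
0 1 0
0 0 0
0 1 1

After press 4 at (3,2):
0 1 0
0 1 0
0 0 1
0 0 0

After press 5 at (0,2):
0 0 1
0 1 1
0 0 1
0 0 0

After press 6 at (1,2):
0 0 0
0 0 0
0 0 0
0 0 0

Lights still on: 0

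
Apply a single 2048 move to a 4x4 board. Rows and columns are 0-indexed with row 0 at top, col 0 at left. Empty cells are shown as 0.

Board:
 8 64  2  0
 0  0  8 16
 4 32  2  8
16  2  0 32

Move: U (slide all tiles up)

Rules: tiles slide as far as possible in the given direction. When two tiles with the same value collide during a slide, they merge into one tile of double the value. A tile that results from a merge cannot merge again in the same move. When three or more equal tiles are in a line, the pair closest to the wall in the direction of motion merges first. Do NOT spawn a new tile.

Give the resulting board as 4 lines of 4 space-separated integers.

Answer:  8 64  2 16
 4 32  8  8
16  2  2 32
 0  0  0  0

Derivation:
Slide up:
col 0: [8, 0, 4, 16] -> [8, 4, 16, 0]
col 1: [64, 0, 32, 2] -> [64, 32, 2, 0]
col 2: [2, 8, 2, 0] -> [2, 8, 2, 0]
col 3: [0, 16, 8, 32] -> [16, 8, 32, 0]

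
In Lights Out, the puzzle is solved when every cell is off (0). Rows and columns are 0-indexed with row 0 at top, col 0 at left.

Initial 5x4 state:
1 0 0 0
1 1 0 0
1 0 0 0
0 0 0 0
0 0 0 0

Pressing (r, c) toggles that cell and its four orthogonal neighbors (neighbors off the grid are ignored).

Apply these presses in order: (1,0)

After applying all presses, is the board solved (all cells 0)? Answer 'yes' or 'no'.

Answer: yes

Derivation:
After press 1 at (1,0):
0 0 0 0
0 0 0 0
0 0 0 0
0 0 0 0
0 0 0 0

Lights still on: 0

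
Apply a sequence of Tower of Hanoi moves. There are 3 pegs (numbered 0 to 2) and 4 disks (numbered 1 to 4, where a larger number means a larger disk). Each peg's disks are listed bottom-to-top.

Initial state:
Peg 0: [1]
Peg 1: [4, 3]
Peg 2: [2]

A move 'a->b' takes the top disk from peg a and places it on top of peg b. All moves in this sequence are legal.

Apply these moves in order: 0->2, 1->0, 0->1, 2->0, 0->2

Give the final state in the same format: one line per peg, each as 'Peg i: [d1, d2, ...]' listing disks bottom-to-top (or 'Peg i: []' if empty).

After move 1 (0->2):
Peg 0: []
Peg 1: [4, 3]
Peg 2: [2, 1]

After move 2 (1->0):
Peg 0: [3]
Peg 1: [4]
Peg 2: [2, 1]

After move 3 (0->1):
Peg 0: []
Peg 1: [4, 3]
Peg 2: [2, 1]

After move 4 (2->0):
Peg 0: [1]
Peg 1: [4, 3]
Peg 2: [2]

After move 5 (0->2):
Peg 0: []
Peg 1: [4, 3]
Peg 2: [2, 1]

Answer: Peg 0: []
Peg 1: [4, 3]
Peg 2: [2, 1]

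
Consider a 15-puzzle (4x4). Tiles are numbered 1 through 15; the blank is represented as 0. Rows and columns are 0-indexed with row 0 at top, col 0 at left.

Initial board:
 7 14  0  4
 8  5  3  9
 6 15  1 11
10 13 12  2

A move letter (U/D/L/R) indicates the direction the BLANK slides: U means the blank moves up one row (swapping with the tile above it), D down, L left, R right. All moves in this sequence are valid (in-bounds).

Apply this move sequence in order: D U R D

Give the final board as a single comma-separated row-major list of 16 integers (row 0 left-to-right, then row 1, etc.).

After move 1 (D):
 7 14  3  4
 8  5  0  9
 6 15  1 11
10 13 12  2

After move 2 (U):
 7 14  0  4
 8  5  3  9
 6 15  1 11
10 13 12  2

After move 3 (R):
 7 14  4  0
 8  5  3  9
 6 15  1 11
10 13 12  2

After move 4 (D):
 7 14  4  9
 8  5  3  0
 6 15  1 11
10 13 12  2

Answer: 7, 14, 4, 9, 8, 5, 3, 0, 6, 15, 1, 11, 10, 13, 12, 2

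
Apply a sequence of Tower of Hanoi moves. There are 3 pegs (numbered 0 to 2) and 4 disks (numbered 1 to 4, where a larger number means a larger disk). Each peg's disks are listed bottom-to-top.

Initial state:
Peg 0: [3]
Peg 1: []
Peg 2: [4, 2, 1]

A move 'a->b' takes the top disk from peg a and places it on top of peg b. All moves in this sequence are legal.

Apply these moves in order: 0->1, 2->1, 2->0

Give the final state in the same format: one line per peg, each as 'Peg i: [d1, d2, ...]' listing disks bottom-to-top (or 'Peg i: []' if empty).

After move 1 (0->1):
Peg 0: []
Peg 1: [3]
Peg 2: [4, 2, 1]

After move 2 (2->1):
Peg 0: []
Peg 1: [3, 1]
Peg 2: [4, 2]

After move 3 (2->0):
Peg 0: [2]
Peg 1: [3, 1]
Peg 2: [4]

Answer: Peg 0: [2]
Peg 1: [3, 1]
Peg 2: [4]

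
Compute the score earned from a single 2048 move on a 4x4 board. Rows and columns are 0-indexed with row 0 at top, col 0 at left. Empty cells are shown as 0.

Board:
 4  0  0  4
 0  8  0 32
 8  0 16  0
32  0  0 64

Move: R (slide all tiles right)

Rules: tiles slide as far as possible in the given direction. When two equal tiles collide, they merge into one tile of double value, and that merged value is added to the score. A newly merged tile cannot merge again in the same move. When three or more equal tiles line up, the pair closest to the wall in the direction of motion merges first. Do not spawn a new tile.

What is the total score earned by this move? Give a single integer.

Answer: 8

Derivation:
Slide right:
row 0: [4, 0, 0, 4] -> [0, 0, 0, 8]  score +8 (running 8)
row 1: [0, 8, 0, 32] -> [0, 0, 8, 32]  score +0 (running 8)
row 2: [8, 0, 16, 0] -> [0, 0, 8, 16]  score +0 (running 8)
row 3: [32, 0, 0, 64] -> [0, 0, 32, 64]  score +0 (running 8)
Board after move:
 0  0  0  8
 0  0  8 32
 0  0  8 16
 0  0 32 64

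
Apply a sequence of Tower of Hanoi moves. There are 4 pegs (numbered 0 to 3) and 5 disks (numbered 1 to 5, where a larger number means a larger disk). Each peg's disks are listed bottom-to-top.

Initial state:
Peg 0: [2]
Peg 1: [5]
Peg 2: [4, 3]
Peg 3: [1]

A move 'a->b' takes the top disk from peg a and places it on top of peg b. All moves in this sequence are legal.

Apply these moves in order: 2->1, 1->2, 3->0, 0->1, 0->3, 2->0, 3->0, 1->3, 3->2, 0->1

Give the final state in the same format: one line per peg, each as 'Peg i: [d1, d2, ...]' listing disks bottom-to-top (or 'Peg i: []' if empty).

After move 1 (2->1):
Peg 0: [2]
Peg 1: [5, 3]
Peg 2: [4]
Peg 3: [1]

After move 2 (1->2):
Peg 0: [2]
Peg 1: [5]
Peg 2: [4, 3]
Peg 3: [1]

After move 3 (3->0):
Peg 0: [2, 1]
Peg 1: [5]
Peg 2: [4, 3]
Peg 3: []

After move 4 (0->1):
Peg 0: [2]
Peg 1: [5, 1]
Peg 2: [4, 3]
Peg 3: []

After move 5 (0->3):
Peg 0: []
Peg 1: [5, 1]
Peg 2: [4, 3]
Peg 3: [2]

After move 6 (2->0):
Peg 0: [3]
Peg 1: [5, 1]
Peg 2: [4]
Peg 3: [2]

After move 7 (3->0):
Peg 0: [3, 2]
Peg 1: [5, 1]
Peg 2: [4]
Peg 3: []

After move 8 (1->3):
Peg 0: [3, 2]
Peg 1: [5]
Peg 2: [4]
Peg 3: [1]

After move 9 (3->2):
Peg 0: [3, 2]
Peg 1: [5]
Peg 2: [4, 1]
Peg 3: []

After move 10 (0->1):
Peg 0: [3]
Peg 1: [5, 2]
Peg 2: [4, 1]
Peg 3: []

Answer: Peg 0: [3]
Peg 1: [5, 2]
Peg 2: [4, 1]
Peg 3: []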